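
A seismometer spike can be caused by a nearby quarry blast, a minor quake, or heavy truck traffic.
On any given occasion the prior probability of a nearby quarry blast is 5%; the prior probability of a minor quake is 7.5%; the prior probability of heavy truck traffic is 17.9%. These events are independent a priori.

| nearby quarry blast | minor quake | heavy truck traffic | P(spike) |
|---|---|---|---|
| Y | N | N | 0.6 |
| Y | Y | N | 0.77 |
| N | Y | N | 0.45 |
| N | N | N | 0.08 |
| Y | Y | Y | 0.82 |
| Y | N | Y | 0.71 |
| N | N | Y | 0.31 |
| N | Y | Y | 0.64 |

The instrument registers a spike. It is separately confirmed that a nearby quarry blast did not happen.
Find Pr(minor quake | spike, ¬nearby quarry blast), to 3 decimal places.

Pr(minor quake | spike, ¬nearby quarry blast) ≈ 0.245

Weight on minor quake=true, given the evidence: 0.027709 + 0.008592 = 0.036301
The normalizing constant is 0.08×0.925×0.821 + 0.31×0.925×0.179 + 0.45×0.075×0.821 + 0.64×0.075×0.179 = 0.148383
P(minor quake | spike, ¬nearby quarry blast) = 0.036301/0.148383 ≈ 0.245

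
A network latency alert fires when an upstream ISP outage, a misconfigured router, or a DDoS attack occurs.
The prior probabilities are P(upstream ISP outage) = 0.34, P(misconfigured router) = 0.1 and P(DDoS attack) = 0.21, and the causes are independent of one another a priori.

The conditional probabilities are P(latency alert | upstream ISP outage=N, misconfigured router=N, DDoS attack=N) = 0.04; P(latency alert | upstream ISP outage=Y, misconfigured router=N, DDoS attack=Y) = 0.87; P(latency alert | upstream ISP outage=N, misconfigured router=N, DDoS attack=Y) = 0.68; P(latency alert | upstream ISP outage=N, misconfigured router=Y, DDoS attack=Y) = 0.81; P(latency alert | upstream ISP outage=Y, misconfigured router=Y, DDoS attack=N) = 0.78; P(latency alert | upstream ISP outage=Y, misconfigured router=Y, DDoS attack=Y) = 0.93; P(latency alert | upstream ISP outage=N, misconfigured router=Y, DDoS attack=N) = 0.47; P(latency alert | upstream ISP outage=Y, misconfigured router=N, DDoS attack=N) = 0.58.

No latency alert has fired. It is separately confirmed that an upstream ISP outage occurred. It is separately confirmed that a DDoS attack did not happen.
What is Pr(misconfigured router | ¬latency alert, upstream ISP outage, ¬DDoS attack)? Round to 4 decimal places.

Pr(misconfigured router | ¬latency alert, upstream ISP outage, ¬DDoS attack) ≈ 0.0550

Enumerate both values of misconfigured router and weight by the priors:
  P(¬latency alert | upstream ISP outage, ¬DDoS attack) = 0.42*0.9 + 0.22*0.1
        = 0.378000 + 0.022000 = 0.400000
Keeping only the misconfigured router-present terms gives 0.022000, so
  P(misconfigured router | ¬latency alert, upstream ISP outage, ¬DDoS attack) = 0.022000 / 0.400000 ≈ 0.0550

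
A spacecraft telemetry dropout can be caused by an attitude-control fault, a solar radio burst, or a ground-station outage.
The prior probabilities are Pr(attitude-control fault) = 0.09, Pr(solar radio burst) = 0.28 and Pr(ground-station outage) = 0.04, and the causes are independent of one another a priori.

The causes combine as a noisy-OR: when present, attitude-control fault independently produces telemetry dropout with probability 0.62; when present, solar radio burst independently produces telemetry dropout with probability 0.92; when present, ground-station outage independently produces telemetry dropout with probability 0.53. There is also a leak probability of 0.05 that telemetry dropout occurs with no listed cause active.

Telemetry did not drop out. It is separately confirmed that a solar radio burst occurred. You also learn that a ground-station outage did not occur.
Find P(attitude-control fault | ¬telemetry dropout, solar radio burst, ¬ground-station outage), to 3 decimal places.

Under noisy-OR, P(telemetry dropout | causes) = 1 − (1−0.05)·∏(1−qᵢ) over the active causes.
By total probability over both values of attitude-control fault:
  P(¬telemetry dropout | solar radio burst, ¬ground-station outage) = 0.076×0.91 + 0.02888×0.09
        = 0.069160 + 0.002599 = 0.071759
Configurations with attitude-control fault contribute 0.002599, so
  P(attitude-control fault | ¬telemetry dropout, solar radio burst, ¬ground-station outage) = 0.002599 / 0.071759 ≈ 0.036

P(attitude-control fault | ¬telemetry dropout, solar radio burst, ¬ground-station outage) ≈ 0.036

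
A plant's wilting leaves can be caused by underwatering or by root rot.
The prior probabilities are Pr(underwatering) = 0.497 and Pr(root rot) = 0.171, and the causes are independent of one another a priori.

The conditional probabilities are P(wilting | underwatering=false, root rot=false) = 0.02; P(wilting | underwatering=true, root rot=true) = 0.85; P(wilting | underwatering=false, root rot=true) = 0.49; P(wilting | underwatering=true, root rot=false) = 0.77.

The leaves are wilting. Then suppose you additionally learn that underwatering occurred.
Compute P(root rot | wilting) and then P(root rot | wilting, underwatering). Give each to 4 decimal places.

By total probability over the 4 (underwatering, root rot) configurations:
  P(wilting) = 0.02×0.503×0.829 + 0.49×0.503×0.171 + 0.77×0.497×0.829 + 0.85×0.497×0.171
        = 0.008340 + 0.042146 + 0.317250 + 0.072239 = 0.439975
Configurations with root rot contribute 0.114385, so
  P(root rot | wilting) = 0.114385 / 0.439975 ≈ 0.2600

Now also conditioning on underwatering=true:
For the numerator, keep only root rot=true terms: 0.85×0.171 = 0.145350
The normalizing constant is 0.77×0.829 + 0.85×0.171 = 0.783680
P(root rot | wilting, underwatering) = 0.145350/0.783680 ≈ 0.1855
The drop from 0.2600 to 0.1855 is the explaining-away (discounting) effect.

P(root rot | wilting) ≈ 0.2600; P(root rot | wilting, underwatering) ≈ 0.1855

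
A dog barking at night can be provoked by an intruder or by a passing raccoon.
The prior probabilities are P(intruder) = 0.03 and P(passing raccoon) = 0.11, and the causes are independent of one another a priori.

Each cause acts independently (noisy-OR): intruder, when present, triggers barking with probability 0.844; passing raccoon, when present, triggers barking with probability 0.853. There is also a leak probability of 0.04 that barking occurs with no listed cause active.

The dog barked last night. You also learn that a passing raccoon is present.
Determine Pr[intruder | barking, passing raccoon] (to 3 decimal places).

Under noisy-OR, P(barking | causes) = 1 − (1−0.04)·∏(1−qᵢ) over the active causes.
For the numerator, keep only intruder=true terms: 0.977985*0.03 = 0.029340
Normalizer over all consistent configurations: 0.85888*0.97 + 0.977985*0.03 = 0.862454
Posterior = 0.029340 / 0.862454 ≈ 0.034

Pr[intruder | barking, passing raccoon] ≈ 0.034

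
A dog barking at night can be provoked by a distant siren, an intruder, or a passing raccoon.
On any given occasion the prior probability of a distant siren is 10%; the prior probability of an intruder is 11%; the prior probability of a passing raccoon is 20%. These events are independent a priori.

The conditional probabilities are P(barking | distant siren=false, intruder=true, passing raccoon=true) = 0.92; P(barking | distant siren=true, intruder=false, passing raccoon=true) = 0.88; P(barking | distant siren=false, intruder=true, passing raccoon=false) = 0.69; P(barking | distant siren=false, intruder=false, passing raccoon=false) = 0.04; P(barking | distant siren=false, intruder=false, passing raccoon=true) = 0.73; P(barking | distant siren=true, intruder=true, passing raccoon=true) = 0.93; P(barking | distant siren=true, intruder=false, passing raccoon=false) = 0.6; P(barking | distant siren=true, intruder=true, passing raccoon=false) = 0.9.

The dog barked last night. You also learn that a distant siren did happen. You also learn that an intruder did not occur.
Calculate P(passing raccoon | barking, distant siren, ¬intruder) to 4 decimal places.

P(barking | distant siren, ¬intruder) = 0.6*0.8 + 0.88*0.2 = 0.480000 + 0.176000 = 0.656000
Of this, 0.176000 comes from 0.88*0.2 (the passing raccoon=true cases).
So P(passing raccoon | barking, distant siren, ¬intruder) = 0.176000/0.656000 ≈ 0.2683.

P(passing raccoon | barking, distant siren, ¬intruder) ≈ 0.2683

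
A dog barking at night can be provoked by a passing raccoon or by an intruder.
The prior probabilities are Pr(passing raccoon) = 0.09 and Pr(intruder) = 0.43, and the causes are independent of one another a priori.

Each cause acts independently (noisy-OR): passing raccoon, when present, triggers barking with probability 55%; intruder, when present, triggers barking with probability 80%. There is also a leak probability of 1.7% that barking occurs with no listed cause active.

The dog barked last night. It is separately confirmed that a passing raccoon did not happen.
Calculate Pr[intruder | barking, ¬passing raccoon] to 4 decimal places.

Pr[intruder | barking, ¬passing raccoon] ≈ 0.9727

Under noisy-OR, P(barking | causes) = 1 − (1−0.017)·∏(1−qᵢ) over the active causes.
For the numerator, keep only intruder=true terms: 0.8034×0.43 = 0.345462
The normalizing constant is 0.017×0.57 + 0.8034×0.43 = 0.355152
P(intruder | barking, ¬passing raccoon) = 0.345462/0.355152 ≈ 0.9727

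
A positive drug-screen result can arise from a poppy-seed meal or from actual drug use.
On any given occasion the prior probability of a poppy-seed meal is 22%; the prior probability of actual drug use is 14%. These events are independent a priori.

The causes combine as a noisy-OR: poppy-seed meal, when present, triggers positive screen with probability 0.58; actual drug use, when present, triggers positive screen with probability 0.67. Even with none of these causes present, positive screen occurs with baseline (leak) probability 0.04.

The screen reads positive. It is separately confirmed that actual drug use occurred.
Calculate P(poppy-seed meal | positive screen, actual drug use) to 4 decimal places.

Under noisy-OR, P(positive screen | causes) = 1 − (1−0.04)·∏(1−qᵢ) over the active causes.
Sum P(positive screen|·) weighted by the priors over both values of poppy-seed meal:
  P(positive screen | actual drug use) = 0.6832*0.78 + 0.866944*0.22
        = 0.532896 + 0.190728 = 0.723624
Configurations with poppy-seed meal contribute 0.190728, so
  P(poppy-seed meal | positive screen, actual drug use) = 0.190728 / 0.723624 ≈ 0.2636

P(poppy-seed meal | positive screen, actual drug use) ≈ 0.2636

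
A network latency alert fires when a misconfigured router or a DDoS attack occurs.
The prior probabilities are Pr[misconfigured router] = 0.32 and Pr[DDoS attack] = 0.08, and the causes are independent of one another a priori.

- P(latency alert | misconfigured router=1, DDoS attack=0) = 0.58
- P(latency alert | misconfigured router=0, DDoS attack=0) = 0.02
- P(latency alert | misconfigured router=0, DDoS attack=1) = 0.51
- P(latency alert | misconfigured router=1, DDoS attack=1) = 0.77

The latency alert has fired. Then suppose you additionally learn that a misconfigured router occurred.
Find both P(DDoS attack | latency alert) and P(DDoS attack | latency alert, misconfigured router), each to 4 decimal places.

P(DDoS attack | latency alert) ≈ 0.2057; P(DDoS attack | latency alert, misconfigured router) ≈ 0.1035

P(latency alert) = 0.02×0.68×0.92 + 0.51×0.68×0.08 + 0.58×0.32×0.92 + 0.77×0.32×0.08 = 0.012512 + 0.027744 + 0.170752 + 0.019712 = 0.230720
Restricting to configurations with DDoS attack present: 0.027744 + 0.019712 = 0.047456.
Hence the posterior is 0.047456/0.230720 ≈ 0.2057.

With the extra evidence:
Sum P(latency alert|·) weighted by the priors over both values of DDoS attack:
  P(latency alert | misconfigured router) = 0.58×0.92 + 0.77×0.08
        = 0.533600 + 0.061600 = 0.595200
Keeping only the DDoS attack-present terms gives 0.061600, so
  P(DDoS attack | latency alert, misconfigured router) = 0.061600 / 0.595200 ≈ 0.1035
Conditioning on misconfigured router lowers the posterior on DDoS attack: the classic explaining-away effect in a common-effect structure.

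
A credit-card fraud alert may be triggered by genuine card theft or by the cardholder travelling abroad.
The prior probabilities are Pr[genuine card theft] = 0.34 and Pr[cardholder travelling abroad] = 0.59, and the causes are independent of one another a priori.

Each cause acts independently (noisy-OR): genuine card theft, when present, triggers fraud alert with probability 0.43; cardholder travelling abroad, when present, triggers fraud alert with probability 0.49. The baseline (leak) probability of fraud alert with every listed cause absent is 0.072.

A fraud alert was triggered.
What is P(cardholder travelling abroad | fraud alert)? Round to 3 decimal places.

P(cardholder travelling abroad | fraud alert) ≈ 0.805

Under noisy-OR, P(fraud alert | causes) = 1 − (1−0.072)·∏(1−qᵢ) over the active causes.
P(fraud alert) = 0.072×0.66×0.41 + 0.52672×0.66×0.59 + 0.47104×0.34×0.41 + 0.73023×0.34×0.59 = 0.019483 + 0.205105 + 0.065663 + 0.146484 = 0.436735
Of this, 0.351589 comes from 0.205105 + 0.146484 (the cardholder travelling abroad=true cases).
Hence the posterior is 0.351589/0.436735 ≈ 0.805.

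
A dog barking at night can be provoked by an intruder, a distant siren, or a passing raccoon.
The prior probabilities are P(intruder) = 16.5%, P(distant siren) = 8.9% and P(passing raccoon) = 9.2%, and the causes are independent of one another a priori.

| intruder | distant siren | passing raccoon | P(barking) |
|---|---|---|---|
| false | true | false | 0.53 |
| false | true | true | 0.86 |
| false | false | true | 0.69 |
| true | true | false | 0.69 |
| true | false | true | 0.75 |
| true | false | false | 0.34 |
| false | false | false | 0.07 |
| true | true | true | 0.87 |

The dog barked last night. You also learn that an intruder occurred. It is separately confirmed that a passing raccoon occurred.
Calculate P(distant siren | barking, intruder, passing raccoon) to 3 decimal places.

Weight on distant siren=true, given the evidence: 0.87*0.089 = 0.077430
Denominator P(barking | intruder, passing raccoon): 0.75*0.911 + 0.87*0.089 = 0.760680
P(distant siren | barking, intruder, passing raccoon) = 0.077430/0.760680 ≈ 0.102

P(distant siren | barking, intruder, passing raccoon) ≈ 0.102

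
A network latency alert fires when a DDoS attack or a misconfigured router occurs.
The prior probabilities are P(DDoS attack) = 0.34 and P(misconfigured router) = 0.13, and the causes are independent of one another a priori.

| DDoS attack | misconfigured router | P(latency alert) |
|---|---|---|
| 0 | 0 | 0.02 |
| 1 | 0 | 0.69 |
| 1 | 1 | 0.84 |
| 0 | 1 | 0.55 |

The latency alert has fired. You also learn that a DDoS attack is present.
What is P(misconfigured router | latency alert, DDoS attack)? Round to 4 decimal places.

P(misconfigured router | latency alert, DDoS attack) ≈ 0.1539

Weight on misconfigured router=true, given the evidence: 0.84·0.13 = 0.109200
Denominator P(latency alert | DDoS attack): 0.69·0.87 + 0.84·0.13 = 0.709500
P(misconfigured router | latency alert, DDoS attack) = 0.109200/0.709500 ≈ 0.1539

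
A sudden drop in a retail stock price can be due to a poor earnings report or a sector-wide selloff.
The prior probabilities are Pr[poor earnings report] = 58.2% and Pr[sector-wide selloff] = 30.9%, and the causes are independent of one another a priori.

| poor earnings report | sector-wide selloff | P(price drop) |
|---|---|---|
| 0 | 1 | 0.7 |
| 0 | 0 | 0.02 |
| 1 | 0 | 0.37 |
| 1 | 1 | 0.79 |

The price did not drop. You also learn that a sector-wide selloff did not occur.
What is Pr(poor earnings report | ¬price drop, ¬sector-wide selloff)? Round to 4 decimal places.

Sum P(¬price drop|·) weighted by the priors over both values of poor earnings report:
  P(¬price drop | ¬sector-wide selloff) = 0.98*0.418 + 0.63*0.582
        = 0.409640 + 0.366660 = 0.776300
Keeping only the poor earnings report-present terms gives 0.366660, so
  P(poor earnings report | ¬price drop, ¬sector-wide selloff) = 0.366660 / 0.776300 ≈ 0.4723

Pr(poor earnings report | ¬price drop, ¬sector-wide selloff) ≈ 0.4723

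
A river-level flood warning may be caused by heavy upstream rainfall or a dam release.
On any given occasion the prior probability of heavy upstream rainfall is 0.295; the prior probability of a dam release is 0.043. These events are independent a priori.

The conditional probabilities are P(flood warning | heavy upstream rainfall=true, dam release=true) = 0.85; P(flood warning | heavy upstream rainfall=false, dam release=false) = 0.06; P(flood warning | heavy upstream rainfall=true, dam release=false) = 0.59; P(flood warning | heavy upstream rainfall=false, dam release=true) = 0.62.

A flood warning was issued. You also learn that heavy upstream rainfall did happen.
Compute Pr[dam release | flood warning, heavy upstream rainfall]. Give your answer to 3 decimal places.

P(flood warning | heavy upstream rainfall) = 0.59*0.957 + 0.85*0.043 = 0.564630 + 0.036550 = 0.601180
The dam release-present share is 0.85*0.043 = 0.036550.
Hence the posterior is 0.036550/0.601180 ≈ 0.061.

Pr[dam release | flood warning, heavy upstream rainfall] ≈ 0.061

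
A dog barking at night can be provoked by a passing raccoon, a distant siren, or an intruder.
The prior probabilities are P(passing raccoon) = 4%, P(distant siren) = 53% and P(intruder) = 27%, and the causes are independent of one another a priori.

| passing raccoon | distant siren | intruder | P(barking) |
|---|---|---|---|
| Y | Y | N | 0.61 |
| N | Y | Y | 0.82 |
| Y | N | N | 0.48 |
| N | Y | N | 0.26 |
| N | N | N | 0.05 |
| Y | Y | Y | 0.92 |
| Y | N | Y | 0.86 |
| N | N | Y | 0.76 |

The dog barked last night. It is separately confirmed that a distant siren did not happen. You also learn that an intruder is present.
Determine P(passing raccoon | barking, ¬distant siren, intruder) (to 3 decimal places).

P(passing raccoon | barking, ¬distant siren, intruder) ≈ 0.045

P(barking | ¬distant siren, intruder) = 0.76·0.96 + 0.86·0.04 = 0.729600 + 0.034400 = 0.764000
Restricting to configurations with passing raccoon present: 0.86·0.04 = 0.034400.
P(passing raccoon | barking, ¬distant siren, intruder) = 0.034400 / 0.764000 ≈ 0.045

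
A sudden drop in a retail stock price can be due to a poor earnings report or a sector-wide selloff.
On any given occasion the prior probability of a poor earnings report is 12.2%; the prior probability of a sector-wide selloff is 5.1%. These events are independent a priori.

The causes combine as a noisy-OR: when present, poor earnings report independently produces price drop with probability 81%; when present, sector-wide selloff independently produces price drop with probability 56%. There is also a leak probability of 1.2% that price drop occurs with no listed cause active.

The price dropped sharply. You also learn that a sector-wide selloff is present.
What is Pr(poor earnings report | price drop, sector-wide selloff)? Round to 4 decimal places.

Pr(poor earnings report | price drop, sector-wide selloff) ≈ 0.1840

Under noisy-OR, P(price drop | causes) = 1 − (1−0.012)·∏(1−qᵢ) over the active causes.
Weight on poor earnings report=true, given the evidence: 0.917403*0.122 = 0.111923
Denominator P(price drop | sector-wide selloff): 0.56528*0.878 + 0.917403*0.122 = 0.608239
P(poor earnings report | price drop, sector-wide selloff) = 0.111923/0.608239 ≈ 0.1840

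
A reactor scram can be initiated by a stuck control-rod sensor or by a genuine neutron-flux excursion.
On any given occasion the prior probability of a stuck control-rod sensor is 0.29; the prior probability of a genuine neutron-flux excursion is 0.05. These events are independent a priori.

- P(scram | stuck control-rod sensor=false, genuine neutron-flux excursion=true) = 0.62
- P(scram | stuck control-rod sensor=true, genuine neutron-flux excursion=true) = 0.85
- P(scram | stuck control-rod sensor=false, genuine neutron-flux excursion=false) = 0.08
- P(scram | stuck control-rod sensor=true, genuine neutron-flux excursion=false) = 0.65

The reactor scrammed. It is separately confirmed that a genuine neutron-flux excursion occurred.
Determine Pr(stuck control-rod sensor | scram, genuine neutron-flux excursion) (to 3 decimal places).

Pr(stuck control-rod sensor | scram, genuine neutron-flux excursion) ≈ 0.359

By total probability over both values of stuck control-rod sensor:
  P(scram | genuine neutron-flux excursion) = 0.62*0.71 + 0.85*0.29
        = 0.440200 + 0.246500 = 0.686700
Keeping only the stuck control-rod sensor-present terms gives 0.246500, so
  P(stuck control-rod sensor | scram, genuine neutron-flux excursion) = 0.246500 / 0.686700 ≈ 0.359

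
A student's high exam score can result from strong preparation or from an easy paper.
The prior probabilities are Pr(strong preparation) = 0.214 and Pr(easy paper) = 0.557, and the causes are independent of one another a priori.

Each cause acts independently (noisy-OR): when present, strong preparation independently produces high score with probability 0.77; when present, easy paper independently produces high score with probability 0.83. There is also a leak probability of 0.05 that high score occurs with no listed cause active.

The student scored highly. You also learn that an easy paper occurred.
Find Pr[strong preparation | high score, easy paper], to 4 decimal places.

Pr[strong preparation | high score, easy paper] ≈ 0.2382

Under noisy-OR, P(high score | causes) = 1 − (1−0.05)·∏(1−qᵢ) over the active causes.
Enumerate both values of strong preparation and weight by the priors:
  P(high score | easy paper) = 0.8385*0.786 + 0.962855*0.214
        = 0.659061 + 0.206051 = 0.865112
Keeping only the strong preparation-present terms gives 0.206051, so
  P(strong preparation | high score, easy paper) = 0.206051 / 0.865112 ≈ 0.2382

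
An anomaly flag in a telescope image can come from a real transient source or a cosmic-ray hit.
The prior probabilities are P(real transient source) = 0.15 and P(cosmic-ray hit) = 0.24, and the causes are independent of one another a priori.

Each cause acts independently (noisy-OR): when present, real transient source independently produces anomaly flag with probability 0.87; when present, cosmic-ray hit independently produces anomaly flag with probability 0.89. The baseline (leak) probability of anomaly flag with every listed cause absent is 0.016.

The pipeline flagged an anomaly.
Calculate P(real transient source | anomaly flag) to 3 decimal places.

Under noisy-OR, P(anomaly flag | causes) = 1 − (1−0.016)·∏(1−qᵢ) over the active causes.
P(anomaly flag) = 0.016×0.85×0.76 + 0.89176×0.85×0.24 + 0.87208×0.15×0.76 + 0.985929×0.15×0.24 = 0.010336 + 0.181919 + 0.099417 + 0.035493 = 0.327165
Restricting to configurations with real transient source present: 0.099417 + 0.035493 = 0.134910.
P(real transient source | anomaly flag) = 0.134910 / 0.327165 ≈ 0.412

P(real transient source | anomaly flag) ≈ 0.412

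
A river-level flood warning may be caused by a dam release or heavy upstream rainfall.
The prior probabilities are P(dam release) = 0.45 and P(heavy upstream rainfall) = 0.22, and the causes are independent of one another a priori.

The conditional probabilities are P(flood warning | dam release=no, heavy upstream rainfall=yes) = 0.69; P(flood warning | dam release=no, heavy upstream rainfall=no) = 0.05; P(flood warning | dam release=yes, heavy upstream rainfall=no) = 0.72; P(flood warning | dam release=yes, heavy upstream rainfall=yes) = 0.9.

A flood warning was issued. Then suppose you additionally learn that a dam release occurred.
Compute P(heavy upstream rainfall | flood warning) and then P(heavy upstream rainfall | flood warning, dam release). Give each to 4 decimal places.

Weight on heavy upstream rainfall=true, given the evidence: 0.083490 + 0.089100 = 0.172590
Normalizer over all consistent configurations: 0.05×0.55×0.78 + 0.69×0.55×0.22 + 0.72×0.45×0.78 + 0.9×0.45×0.22 = 0.446760
Posterior = 0.172590 / 0.446760 ≈ 0.3863

Now condition on the additional information:
By total probability over both values of heavy upstream rainfall:
  P(flood warning | dam release) = 0.72·0.78 + 0.9·0.22
        = 0.561600 + 0.198000 = 0.759600
Configurations with heavy upstream rainfall contribute 0.198000, so
  P(heavy upstream rainfall | flood warning, dam release) = 0.198000 / 0.759600 ≈ 0.2607
This is intercausal reasoning (explaining away): once dam release accounts for the flood warning, heavy upstream rainfall becomes less likely.

P(heavy upstream rainfall | flood warning) ≈ 0.3863; P(heavy upstream rainfall | flood warning, dam release) ≈ 0.2607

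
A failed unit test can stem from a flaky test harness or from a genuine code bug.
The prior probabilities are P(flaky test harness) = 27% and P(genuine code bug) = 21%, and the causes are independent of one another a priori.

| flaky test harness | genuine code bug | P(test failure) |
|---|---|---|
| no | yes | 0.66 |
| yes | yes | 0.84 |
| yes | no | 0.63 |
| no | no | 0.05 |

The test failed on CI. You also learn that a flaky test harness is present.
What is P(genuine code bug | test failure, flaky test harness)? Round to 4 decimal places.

P(genuine code bug | test failure, flaky test harness) ≈ 0.2617

Sum P(test failure|·) weighted by the priors over both values of genuine code bug:
  P(test failure | flaky test harness) = 0.63*0.79 + 0.84*0.21
        = 0.497700 + 0.176400 = 0.674100
Keeping only the genuine code bug-present terms gives 0.176400, so
  P(genuine code bug | test failure, flaky test harness) = 0.176400 / 0.674100 ≈ 0.2617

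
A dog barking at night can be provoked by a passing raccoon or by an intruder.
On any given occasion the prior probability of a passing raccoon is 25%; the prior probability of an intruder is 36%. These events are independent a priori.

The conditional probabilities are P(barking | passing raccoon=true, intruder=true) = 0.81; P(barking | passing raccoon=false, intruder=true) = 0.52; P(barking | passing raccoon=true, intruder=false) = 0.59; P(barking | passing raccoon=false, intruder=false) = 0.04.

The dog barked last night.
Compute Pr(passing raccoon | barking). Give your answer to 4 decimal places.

Pr(passing raccoon | barking) ≈ 0.5118

Sum P(barking|·) weighted by the priors over the 4 (passing raccoon, intruder) configurations:
  P(barking) = 0.04·0.75·0.64 + 0.52·0.75·0.36 + 0.59·0.25·0.64 + 0.81·0.25·0.36
        = 0.019200 + 0.140400 + 0.094400 + 0.072900 = 0.326900
Configurations with passing raccoon contribute 0.167300, so
  P(passing raccoon | barking) = 0.167300 / 0.326900 ≈ 0.5118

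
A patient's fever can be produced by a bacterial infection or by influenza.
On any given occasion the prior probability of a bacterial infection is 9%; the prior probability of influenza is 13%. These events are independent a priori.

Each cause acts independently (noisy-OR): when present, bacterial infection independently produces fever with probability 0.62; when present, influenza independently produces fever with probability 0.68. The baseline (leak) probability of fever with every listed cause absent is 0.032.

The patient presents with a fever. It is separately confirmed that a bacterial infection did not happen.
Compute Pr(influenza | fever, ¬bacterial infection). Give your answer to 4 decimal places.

Under noisy-OR, P(fever | causes) = 1 − (1−0.032)·∏(1−qᵢ) over the active causes.
P(fever | ¬bacterial infection) = 0.032×0.87 + 0.69024×0.13 = 0.027840 + 0.089731 = 0.117571
The influenza-present share is 0.69024×0.13 = 0.089731.
So P(influenza | fever, ¬bacterial infection) = 0.089731/0.117571 ≈ 0.7632.

Pr(influenza | fever, ¬bacterial infection) ≈ 0.7632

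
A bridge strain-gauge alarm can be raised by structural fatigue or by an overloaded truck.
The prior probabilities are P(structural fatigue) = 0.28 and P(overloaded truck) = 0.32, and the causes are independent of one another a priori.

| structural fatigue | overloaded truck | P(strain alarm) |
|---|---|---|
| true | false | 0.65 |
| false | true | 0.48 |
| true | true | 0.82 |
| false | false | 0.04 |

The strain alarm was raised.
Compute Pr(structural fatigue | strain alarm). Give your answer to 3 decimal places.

Pr(structural fatigue | strain alarm) ≈ 0.602

P(strain alarm) = 0.04*0.72*0.68 + 0.48*0.72*0.32 + 0.65*0.28*0.68 + 0.82*0.28*0.32 = 0.019584 + 0.110592 + 0.123760 + 0.073472 = 0.327408
Of this, 0.197232 comes from 0.123760 + 0.073472 (the structural fatigue=true cases).
So P(structural fatigue | strain alarm) = 0.197232/0.327408 ≈ 0.602.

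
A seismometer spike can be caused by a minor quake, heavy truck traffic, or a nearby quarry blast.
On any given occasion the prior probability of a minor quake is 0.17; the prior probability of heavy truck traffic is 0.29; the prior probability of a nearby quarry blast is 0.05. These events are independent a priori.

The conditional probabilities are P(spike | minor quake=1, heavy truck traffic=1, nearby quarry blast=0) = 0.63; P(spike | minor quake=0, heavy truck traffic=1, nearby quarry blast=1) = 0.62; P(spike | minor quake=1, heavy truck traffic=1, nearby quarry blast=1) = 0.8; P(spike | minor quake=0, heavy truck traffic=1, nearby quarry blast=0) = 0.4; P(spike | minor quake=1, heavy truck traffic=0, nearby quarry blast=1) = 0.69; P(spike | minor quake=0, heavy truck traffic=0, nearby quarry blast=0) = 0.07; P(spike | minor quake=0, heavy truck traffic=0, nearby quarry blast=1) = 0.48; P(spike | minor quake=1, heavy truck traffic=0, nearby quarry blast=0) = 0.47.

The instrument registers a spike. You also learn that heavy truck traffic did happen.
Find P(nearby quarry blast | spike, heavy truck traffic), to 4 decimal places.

By total probability over the 4 (minor quake, nearby quarry blast) configurations:
  P(spike | heavy truck traffic) = 0.4*0.83*0.95 + 0.62*0.83*0.05 + 0.63*0.17*0.95 + 0.8*0.17*0.05
        = 0.315400 + 0.025730 + 0.101745 + 0.006800 = 0.449675
Keeping only the nearby quarry blast-present terms gives 0.032530, so
  P(nearby quarry blast | spike, heavy truck traffic) = 0.032530 / 0.449675 ≈ 0.0723

P(nearby quarry blast | spike, heavy truck traffic) ≈ 0.0723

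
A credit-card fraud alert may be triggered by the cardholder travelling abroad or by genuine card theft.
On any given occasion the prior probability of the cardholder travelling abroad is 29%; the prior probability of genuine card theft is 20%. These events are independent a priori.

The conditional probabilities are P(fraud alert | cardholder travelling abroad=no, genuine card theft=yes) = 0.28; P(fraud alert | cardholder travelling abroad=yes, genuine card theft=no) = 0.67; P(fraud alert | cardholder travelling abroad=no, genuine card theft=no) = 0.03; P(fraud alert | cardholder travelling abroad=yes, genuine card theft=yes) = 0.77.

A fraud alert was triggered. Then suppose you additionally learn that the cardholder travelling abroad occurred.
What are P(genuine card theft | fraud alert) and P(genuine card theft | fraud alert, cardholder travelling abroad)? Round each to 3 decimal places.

Weight on genuine card theft=true, given the evidence: 0.039760 + 0.044660 = 0.084420
Denominator P(fraud alert): 0.03·0.71·0.8 + 0.28·0.71·0.2 + 0.67·0.29·0.8 + 0.77·0.29·0.2 = 0.256900
Posterior = 0.084420 / 0.256900 ≈ 0.329

Now also conditioning on cardholder travelling abroad=true:
By total probability over both values of genuine card theft:
  P(fraud alert | cardholder travelling abroad) = 0.67×0.8 + 0.77×0.2
        = 0.536000 + 0.154000 = 0.690000
The terms with genuine card theft present sum to 0.154000, so
  P(genuine card theft | fraud alert, cardholder travelling abroad) = 0.154000 / 0.690000 ≈ 0.223

P(genuine card theft | fraud alert) ≈ 0.329; P(genuine card theft | fraud alert, cardholder travelling abroad) ≈ 0.223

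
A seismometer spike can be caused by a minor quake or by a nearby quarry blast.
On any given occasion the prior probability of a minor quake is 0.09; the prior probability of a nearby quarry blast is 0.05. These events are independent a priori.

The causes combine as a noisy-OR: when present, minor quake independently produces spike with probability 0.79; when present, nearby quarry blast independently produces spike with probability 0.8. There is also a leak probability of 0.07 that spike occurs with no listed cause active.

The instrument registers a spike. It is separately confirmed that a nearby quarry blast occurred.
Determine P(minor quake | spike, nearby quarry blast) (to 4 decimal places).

P(minor quake | spike, nearby quarry blast) ≈ 0.1045

Under noisy-OR, P(spike | causes) = 1 − (1−0.07)·∏(1−qᵢ) over the active causes.
Numerator (weight on configurations with minor quake): 0.96094*0.09 = 0.086485
Normalizer over all consistent configurations: 0.814*0.91 + 0.96094*0.09 = 0.827225
Posterior = 0.086485 / 0.827225 ≈ 0.1045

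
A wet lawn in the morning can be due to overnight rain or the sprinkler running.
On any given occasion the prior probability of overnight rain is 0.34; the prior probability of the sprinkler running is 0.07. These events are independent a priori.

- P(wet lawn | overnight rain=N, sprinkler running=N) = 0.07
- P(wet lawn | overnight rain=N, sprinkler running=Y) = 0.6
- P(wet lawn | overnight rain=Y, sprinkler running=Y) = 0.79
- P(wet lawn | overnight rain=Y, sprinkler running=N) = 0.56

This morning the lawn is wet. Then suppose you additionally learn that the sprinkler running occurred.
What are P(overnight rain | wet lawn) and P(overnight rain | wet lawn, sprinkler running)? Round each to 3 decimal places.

By total probability over the 4 (overnight rain, sprinkler running) configurations:
  P(wet lawn) = 0.07·0.66·0.93 + 0.6·0.66·0.07 + 0.56·0.34·0.93 + 0.79·0.34·0.07
        = 0.042966 + 0.027720 + 0.177072 + 0.018802 = 0.266560
Keeping only the overnight rain-present terms gives 0.195874, so
  P(overnight rain | wet lawn) = 0.195874 / 0.266560 ≈ 0.735

Now also conditioning on sprinkler running=true:
P(wet lawn | sprinkler running) = 0.6·0.66 + 0.79·0.34 = 0.396000 + 0.268600 = 0.664600
Of this, 0.268600 comes from 0.79·0.34 (the overnight rain=true cases).
Hence the posterior is 0.268600/0.664600 ≈ 0.404.

P(overnight rain | wet lawn) ≈ 0.735; P(overnight rain | wet lawn, sprinkler running) ≈ 0.404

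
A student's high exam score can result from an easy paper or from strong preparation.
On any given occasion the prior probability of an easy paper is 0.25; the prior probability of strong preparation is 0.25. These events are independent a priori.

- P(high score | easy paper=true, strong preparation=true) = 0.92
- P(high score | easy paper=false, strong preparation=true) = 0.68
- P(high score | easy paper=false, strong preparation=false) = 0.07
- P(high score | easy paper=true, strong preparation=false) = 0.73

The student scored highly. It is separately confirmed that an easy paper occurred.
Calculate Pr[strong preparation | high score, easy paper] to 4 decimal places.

Sum P(high score|·) weighted by the priors over both values of strong preparation:
  P(high score | easy paper) = 0.73*0.75 + 0.92*0.25
        = 0.547500 + 0.230000 = 0.777500
Keeping only the strong preparation-present terms gives 0.230000, so
  P(strong preparation | high score, easy paper) = 0.230000 / 0.777500 ≈ 0.2958

Pr[strong preparation | high score, easy paper] ≈ 0.2958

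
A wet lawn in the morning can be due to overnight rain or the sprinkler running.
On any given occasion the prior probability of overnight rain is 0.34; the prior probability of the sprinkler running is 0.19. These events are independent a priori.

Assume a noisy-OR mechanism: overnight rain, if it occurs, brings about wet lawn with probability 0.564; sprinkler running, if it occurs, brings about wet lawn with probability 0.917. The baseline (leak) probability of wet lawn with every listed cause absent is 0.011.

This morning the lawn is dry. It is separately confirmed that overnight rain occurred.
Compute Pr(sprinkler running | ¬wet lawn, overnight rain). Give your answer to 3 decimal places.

Under noisy-OR, P(wet lawn | causes) = 1 − (1−0.011)·∏(1−qᵢ) over the active causes.
P(¬wet lawn | overnight rain) = 0.431204×0.81 + 0.03579×0.19 = 0.349275 + 0.006800 = 0.356075
The sprinkler running-present share is 0.03579×0.19 = 0.006800.
So P(sprinkler running | ¬wet lawn, overnight rain) = 0.006800/0.356075 ≈ 0.019.

Pr(sprinkler running | ¬wet lawn, overnight rain) ≈ 0.019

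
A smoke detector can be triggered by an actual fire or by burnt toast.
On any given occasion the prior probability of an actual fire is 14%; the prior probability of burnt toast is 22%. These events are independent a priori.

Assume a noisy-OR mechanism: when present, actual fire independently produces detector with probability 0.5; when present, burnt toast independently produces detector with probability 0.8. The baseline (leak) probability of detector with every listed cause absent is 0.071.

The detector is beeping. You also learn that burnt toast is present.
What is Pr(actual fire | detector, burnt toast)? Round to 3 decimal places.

Under noisy-OR, P(detector | causes) = 1 − (1−0.071)·∏(1−qᵢ) over the active causes.
Enumerate both values of actual fire and weight by the priors:
  P(detector | burnt toast) = 0.8142·0.86 + 0.9071·0.14
        = 0.700212 + 0.126994 = 0.827206
Keeping only the actual fire-present terms gives 0.126994, so
  P(actual fire | detector, burnt toast) = 0.126994 / 0.827206 ≈ 0.154

Pr(actual fire | detector, burnt toast) ≈ 0.154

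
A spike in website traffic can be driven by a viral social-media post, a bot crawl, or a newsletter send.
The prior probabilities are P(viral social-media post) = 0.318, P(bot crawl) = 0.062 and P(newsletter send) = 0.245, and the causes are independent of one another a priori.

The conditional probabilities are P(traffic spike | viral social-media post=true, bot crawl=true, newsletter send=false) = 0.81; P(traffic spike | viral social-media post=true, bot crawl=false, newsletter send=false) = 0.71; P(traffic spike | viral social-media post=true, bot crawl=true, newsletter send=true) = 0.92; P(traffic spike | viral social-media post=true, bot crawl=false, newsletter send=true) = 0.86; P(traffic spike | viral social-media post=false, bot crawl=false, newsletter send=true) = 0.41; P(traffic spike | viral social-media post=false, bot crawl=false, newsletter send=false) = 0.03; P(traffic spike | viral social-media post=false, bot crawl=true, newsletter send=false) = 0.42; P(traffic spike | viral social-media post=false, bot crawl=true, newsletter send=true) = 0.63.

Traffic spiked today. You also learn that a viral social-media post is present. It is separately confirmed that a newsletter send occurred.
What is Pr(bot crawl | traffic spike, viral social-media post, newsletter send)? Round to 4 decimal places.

For the numerator, keep only bot crawl=true terms: 0.92*0.062 = 0.057040
Denominator P(traffic spike | viral social-media post, newsletter send): 0.86*0.938 + 0.92*0.062 = 0.863720
P(bot crawl | traffic spike, viral social-media post, newsletter send) = 0.057040/0.863720 ≈ 0.0660

Pr(bot crawl | traffic spike, viral social-media post, newsletter send) ≈ 0.0660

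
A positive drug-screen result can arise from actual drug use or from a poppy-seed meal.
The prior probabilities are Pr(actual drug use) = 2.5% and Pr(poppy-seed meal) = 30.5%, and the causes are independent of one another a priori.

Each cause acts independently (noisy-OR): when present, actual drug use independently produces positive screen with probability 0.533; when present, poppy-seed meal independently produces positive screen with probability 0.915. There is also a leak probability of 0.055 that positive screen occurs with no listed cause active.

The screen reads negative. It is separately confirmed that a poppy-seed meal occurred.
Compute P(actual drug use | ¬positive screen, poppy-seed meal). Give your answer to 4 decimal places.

P(actual drug use | ¬positive screen, poppy-seed meal) ≈ 0.0118

Under noisy-OR, P(positive screen | causes) = 1 − (1−0.055)·∏(1−qᵢ) over the active causes.
For the numerator, keep only actual drug use=true terms: 0.037512*0.025 = 0.000938
Normalizer over all consistent configurations: 0.080325*0.975 + 0.037512*0.025 = 0.079255
Posterior = 0.000938 / 0.079255 ≈ 0.0118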